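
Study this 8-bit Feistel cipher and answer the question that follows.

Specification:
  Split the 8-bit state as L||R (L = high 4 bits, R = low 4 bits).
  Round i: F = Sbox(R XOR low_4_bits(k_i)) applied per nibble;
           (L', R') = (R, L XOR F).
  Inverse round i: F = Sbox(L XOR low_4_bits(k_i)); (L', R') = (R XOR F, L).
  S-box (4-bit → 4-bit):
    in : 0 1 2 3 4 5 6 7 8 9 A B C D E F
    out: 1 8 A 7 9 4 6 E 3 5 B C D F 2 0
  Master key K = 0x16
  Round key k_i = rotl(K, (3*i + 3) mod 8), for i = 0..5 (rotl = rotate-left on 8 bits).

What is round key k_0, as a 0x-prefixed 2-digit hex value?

0xB0

K = 0x16
k_0 = rotl(K, (3*0+3) mod 8) = rotl(K, 3) = 0xB0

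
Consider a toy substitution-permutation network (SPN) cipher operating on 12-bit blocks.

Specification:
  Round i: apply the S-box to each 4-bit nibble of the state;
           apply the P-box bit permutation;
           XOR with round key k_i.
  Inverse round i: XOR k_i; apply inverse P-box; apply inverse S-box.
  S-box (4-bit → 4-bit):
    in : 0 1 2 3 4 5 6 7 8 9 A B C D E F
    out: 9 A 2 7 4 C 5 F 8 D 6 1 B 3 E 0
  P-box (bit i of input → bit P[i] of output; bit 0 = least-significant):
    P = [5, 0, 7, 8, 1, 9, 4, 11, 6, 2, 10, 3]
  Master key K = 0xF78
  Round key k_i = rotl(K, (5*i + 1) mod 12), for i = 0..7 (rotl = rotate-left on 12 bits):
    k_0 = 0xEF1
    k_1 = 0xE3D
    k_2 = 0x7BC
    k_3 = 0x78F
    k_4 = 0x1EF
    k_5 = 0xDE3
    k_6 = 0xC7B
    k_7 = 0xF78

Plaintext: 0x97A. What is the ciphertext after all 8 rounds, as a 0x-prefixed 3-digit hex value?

0x4DD

s_0 = plaintext = 0x97A
s_1 = Round(s_0, k_0) = 0x02A
s_2 = Round(s_1, k_1) = 0xCF4
s_3 = Round(s_2, k_2) = 0x770
s_4 = Round(s_3, k_3) = 0x8F1
s_5 = Round(s_4, k_4) = 0x0E6
s_6 = Round(s_5, k_5) = 0x71B
s_7 = Round(s_6, k_6) = 0x217
s_8 = Round(s_7, k_7) = 0x4DD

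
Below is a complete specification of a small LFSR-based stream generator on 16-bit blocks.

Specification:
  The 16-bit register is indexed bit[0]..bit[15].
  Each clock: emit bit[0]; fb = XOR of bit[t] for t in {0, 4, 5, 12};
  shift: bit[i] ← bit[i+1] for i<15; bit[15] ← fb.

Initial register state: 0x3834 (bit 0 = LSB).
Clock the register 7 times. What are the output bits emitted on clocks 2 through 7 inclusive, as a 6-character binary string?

reg_0 = 0x3834
clock 1: out=0, reg = 0x9C1A
clock 2: out=0, reg = 0x4E0D
clock 3: out=1, reg = 0xA706
clock 4: out=0, reg = 0x5383
clock 5: out=1, reg = 0x29C1
clock 6: out=1, reg = 0x94E0
clock 7: out=0, reg = 0x4A70

010110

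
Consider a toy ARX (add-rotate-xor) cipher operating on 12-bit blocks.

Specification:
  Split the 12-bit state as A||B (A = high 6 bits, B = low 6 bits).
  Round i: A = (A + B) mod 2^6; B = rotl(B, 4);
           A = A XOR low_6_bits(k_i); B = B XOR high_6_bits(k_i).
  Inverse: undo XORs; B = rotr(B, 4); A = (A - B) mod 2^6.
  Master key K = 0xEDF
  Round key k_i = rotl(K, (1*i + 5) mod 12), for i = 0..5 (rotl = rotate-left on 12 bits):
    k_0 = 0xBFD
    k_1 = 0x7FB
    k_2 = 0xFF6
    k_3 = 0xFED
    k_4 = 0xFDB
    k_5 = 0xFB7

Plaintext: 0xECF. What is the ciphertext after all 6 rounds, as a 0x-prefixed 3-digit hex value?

0xA07

s_0 = plaintext = 0xECF
s_1 = Round(s_0, k_0) = 0xDDC
s_2 = Round(s_1, k_1) = 0xA18
s_3 = Round(s_2, k_2) = 0xDB9
s_4 = Round(s_3, k_3) = 0x0A1
s_5 = Round(s_4, k_4) = 0xE27
s_6 = Round(s_5, k_5) = 0xA07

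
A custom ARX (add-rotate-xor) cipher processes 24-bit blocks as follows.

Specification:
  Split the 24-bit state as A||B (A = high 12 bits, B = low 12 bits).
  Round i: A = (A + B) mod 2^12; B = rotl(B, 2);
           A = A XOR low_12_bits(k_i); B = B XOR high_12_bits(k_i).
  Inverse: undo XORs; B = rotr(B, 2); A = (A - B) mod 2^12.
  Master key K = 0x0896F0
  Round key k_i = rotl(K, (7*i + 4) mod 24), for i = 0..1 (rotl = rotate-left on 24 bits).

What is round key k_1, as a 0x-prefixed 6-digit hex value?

K = 0x0896F0
k_0 = rotl(K, (7*0+4) mod 24) = rotl(K, 4) = 0x896F00
k_1 = rotl(K, (7*1+4) mod 24) = rotl(K, 11) = 0xB78044

0xB78044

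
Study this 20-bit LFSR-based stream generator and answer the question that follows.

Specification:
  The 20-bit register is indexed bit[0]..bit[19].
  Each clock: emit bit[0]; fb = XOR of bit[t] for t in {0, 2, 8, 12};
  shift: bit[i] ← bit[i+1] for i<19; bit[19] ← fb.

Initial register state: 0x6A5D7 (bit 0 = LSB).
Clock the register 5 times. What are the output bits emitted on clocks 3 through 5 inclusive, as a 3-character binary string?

reg_0 = 0x6A5D7
clock 1: out=1, reg = 0xB52EB
clock 2: out=1, reg = 0x5A975
clock 3: out=1, reg = 0xAD4BA
clock 4: out=0, reg = 0xD6A5D
clock 5: out=1, reg = 0x6B52E

101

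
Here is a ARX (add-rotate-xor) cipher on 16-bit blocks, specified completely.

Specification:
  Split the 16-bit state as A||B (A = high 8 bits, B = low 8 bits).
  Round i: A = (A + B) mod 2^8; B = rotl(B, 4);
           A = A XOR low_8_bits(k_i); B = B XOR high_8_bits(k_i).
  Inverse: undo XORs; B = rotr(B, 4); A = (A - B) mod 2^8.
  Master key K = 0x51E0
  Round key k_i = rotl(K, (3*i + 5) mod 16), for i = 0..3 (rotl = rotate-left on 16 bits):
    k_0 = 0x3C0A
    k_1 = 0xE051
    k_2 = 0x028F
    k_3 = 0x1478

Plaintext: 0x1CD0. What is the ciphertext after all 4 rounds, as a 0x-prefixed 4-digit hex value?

0x8BC7

s_0 = plaintext = 0x1CD0
s_1 = Round(s_0, k_0) = 0xE631
s_2 = Round(s_1, k_1) = 0x46F3
s_3 = Round(s_2, k_2) = 0xB63D
s_4 = Round(s_3, k_3) = 0x8BC7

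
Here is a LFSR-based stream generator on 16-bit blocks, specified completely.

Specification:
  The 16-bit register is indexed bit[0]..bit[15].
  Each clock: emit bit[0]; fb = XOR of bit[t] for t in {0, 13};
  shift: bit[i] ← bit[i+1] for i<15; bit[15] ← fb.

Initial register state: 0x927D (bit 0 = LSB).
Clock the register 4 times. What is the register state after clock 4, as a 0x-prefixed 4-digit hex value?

0x1927

reg_0 = 0x927D
clock 1: out=1, reg = 0xC93E
clock 2: out=0, reg = 0x649F
clock 3: out=1, reg = 0x324F
clock 4: out=1, reg = 0x1927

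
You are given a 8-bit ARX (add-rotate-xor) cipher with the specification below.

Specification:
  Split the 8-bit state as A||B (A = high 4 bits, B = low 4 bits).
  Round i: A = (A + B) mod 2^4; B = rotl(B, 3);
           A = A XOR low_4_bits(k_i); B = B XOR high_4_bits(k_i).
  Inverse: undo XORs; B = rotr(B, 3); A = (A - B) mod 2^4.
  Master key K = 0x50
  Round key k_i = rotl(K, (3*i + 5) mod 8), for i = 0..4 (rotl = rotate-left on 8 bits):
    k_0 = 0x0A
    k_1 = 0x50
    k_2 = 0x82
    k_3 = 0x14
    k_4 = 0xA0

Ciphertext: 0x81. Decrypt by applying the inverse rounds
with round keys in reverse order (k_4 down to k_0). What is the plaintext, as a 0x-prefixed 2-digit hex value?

s_0 = ciphertext = 0x81
s_1 = InvRound(s_0, k_4) = 0x17
s_2 = InvRound(s_1, k_3) = 0x9C
s_3 = InvRound(s_2, k_2) = 0x38
s_4 = InvRound(s_3, k_1) = 0x8B
s_5 = InvRound(s_4, k_0) = 0xB7

0xB7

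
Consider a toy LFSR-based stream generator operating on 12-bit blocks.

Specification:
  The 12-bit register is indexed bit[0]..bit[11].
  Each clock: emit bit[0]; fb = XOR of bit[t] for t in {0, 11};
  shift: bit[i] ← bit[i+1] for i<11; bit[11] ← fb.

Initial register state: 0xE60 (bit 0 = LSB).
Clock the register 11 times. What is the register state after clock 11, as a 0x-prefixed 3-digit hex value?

reg_0 = 0xE60
clock 1: out=0, reg = 0xF30
clock 2: out=0, reg = 0xF98
clock 3: out=0, reg = 0xFCC
clock 4: out=0, reg = 0xFE6
clock 5: out=0, reg = 0xFF3
clock 6: out=1, reg = 0x7F9
clock 7: out=1, reg = 0xBFC
clock 8: out=0, reg = 0xDFE
clock 9: out=0, reg = 0xEFF
clock 10: out=1, reg = 0x77F
clock 11: out=1, reg = 0xBBF

0xBBF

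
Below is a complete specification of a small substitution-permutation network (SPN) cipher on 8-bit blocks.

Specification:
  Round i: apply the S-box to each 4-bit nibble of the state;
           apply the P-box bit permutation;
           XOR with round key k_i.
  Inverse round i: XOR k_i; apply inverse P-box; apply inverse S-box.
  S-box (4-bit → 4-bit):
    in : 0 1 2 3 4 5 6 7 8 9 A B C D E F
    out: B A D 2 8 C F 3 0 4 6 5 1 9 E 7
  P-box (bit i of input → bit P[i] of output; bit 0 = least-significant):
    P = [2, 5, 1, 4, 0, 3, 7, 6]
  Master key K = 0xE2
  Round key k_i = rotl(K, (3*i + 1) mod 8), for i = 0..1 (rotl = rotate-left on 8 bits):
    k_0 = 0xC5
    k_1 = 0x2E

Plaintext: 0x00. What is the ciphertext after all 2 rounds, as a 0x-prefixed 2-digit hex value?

s_0 = plaintext = 0x00
s_1 = Round(s_0, k_0) = 0xB8
s_2 = Round(s_1, k_1) = 0xAF

0xAF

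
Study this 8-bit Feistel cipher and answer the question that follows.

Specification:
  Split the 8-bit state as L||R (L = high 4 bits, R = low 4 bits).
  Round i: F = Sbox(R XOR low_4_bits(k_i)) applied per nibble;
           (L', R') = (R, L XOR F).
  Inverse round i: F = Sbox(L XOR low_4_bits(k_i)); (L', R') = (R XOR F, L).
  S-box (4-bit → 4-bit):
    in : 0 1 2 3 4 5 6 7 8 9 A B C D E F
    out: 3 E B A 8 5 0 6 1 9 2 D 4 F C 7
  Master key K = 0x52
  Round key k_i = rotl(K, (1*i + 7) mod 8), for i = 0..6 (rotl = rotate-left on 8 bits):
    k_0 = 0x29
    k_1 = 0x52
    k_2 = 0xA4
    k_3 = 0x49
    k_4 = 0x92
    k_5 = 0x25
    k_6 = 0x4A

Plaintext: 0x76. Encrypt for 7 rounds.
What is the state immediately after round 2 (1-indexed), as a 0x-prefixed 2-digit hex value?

s_0 = plaintext = 0x76
s_1 = Round(s_0, k_0) = 0x60
s_2 = Round(s_1, k_1) = 0x0D
s_3 = Round(s_2, k_2) = 0xD9
s_4 = Round(s_3, k_3) = 0x9E
s_5 = Round(s_4, k_4) = 0xED
s_6 = Round(s_5, k_5) = 0xDF
s_7 = Round(s_6, k_6) = 0xF8

0x0D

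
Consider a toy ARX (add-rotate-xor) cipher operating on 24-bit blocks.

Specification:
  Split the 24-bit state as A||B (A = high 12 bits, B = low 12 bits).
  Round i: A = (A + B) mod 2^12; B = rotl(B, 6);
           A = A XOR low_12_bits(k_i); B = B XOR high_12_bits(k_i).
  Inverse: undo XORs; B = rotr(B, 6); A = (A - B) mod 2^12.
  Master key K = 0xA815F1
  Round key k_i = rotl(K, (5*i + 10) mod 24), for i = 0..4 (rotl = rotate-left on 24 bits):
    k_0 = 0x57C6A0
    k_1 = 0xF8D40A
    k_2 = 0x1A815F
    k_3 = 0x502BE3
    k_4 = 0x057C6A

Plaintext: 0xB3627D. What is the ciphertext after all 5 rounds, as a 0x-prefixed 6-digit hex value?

s_0 = plaintext = 0xB3627D
s_1 = Round(s_0, k_0) = 0xB13A35
s_2 = Round(s_1, k_1) = 0x1422E5
s_3 = Round(s_2, k_2) = 0x5788E3
s_4 = Round(s_3, k_3) = 0x5B8DE1
s_5 = Round(s_4, k_4) = 0xFF3820

0xFF3820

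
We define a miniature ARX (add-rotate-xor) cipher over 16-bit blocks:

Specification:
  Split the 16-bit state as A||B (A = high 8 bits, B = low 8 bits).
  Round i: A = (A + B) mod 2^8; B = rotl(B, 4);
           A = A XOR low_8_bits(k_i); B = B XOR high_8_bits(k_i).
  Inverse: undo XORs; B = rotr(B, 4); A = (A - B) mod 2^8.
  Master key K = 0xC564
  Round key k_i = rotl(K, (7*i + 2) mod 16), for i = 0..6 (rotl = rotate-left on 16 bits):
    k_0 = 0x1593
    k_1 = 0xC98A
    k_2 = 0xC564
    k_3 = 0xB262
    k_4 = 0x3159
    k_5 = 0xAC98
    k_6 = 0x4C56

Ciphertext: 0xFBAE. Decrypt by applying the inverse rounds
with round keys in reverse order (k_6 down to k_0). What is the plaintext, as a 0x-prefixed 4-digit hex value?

0x87E7

s_0 = ciphertext = 0xFBAE
s_1 = InvRound(s_0, k_6) = 0x7F2E
s_2 = InvRound(s_1, k_5) = 0xBF28
s_3 = InvRound(s_2, k_4) = 0x5591
s_4 = InvRound(s_3, k_3) = 0x0532
s_5 = InvRound(s_4, k_2) = 0xE27F
s_6 = InvRound(s_5, k_1) = 0xFD6B
s_7 = InvRound(s_6, k_0) = 0x87E7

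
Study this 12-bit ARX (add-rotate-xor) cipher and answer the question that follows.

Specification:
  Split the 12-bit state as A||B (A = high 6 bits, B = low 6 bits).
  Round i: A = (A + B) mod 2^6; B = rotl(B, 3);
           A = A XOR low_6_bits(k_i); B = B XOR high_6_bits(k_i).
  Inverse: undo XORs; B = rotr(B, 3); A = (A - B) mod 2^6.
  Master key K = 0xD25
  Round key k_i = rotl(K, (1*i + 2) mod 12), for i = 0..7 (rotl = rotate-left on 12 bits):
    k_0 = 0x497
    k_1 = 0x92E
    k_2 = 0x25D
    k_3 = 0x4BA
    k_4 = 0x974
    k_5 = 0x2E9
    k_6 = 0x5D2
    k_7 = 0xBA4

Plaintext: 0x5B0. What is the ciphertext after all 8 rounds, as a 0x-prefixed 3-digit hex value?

s_0 = plaintext = 0x5B0
s_1 = Round(s_0, k_0) = 0x454
s_2 = Round(s_1, k_1) = 0x2C6
s_3 = Round(s_2, k_2) = 0x339
s_4 = Round(s_3, k_3) = 0xFDD
s_5 = Round(s_4, k_4) = 0xA0E
s_6 = Round(s_5, k_5) = 0x7FA
s_7 = Round(s_6, k_6) = 0x2C0
s_8 = Round(s_7, k_7) = 0xBEE

0xBEE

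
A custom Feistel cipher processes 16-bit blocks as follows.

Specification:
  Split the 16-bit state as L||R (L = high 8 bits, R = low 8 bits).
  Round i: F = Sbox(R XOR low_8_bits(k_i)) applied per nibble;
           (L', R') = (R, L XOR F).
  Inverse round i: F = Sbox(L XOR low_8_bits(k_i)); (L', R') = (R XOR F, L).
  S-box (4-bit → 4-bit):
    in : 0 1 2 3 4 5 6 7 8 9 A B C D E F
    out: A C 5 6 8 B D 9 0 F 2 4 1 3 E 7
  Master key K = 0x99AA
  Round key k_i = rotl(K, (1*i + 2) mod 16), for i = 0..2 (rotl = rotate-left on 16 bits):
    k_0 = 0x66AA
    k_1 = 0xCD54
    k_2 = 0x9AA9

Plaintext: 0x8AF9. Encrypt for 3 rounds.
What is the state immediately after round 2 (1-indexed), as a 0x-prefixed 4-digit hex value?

s_0 = plaintext = 0x8AF9
s_1 = Round(s_0, k_0) = 0xF93C
s_2 = Round(s_1, k_1) = 0x3C29
s_3 = Round(s_2, k_2) = 0x2936

0x3C29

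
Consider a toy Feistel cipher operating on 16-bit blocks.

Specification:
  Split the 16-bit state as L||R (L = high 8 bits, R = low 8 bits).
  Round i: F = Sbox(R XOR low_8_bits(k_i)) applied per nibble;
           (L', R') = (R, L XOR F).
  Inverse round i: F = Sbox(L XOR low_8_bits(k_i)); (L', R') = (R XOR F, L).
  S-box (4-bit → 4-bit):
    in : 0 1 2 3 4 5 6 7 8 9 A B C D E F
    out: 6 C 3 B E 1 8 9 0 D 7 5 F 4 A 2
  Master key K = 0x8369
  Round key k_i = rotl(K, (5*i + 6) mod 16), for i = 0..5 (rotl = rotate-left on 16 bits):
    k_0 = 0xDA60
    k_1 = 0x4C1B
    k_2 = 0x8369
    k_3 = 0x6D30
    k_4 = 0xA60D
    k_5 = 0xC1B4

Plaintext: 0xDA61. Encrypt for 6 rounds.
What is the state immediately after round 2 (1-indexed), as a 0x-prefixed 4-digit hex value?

0xB615

s_0 = plaintext = 0xDA61
s_1 = Round(s_0, k_0) = 0x61B6
s_2 = Round(s_1, k_1) = 0xB615
s_3 = Round(s_2, k_2) = 0x1529
s_4 = Round(s_3, k_3) = 0x29D8
s_5 = Round(s_4, k_4) = 0xD868
s_6 = Round(s_5, k_5) = 0x6897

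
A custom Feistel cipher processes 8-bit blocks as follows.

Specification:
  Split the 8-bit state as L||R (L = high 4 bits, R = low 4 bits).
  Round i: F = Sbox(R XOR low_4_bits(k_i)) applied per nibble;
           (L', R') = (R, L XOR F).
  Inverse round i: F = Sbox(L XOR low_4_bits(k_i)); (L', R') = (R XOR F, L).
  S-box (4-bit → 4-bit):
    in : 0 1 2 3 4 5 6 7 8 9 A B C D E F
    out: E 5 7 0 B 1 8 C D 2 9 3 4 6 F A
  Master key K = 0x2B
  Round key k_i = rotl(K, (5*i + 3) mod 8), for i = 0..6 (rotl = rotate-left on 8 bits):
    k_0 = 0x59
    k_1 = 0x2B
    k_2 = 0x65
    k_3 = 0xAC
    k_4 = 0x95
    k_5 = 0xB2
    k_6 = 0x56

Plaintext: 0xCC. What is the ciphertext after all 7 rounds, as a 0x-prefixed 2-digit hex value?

0xF3

s_0 = plaintext = 0xCC
s_1 = Round(s_0, k_0) = 0xCD
s_2 = Round(s_1, k_1) = 0xD4
s_3 = Round(s_2, k_2) = 0x48
s_4 = Round(s_3, k_3) = 0x8F
s_5 = Round(s_4, k_4) = 0xF1
s_6 = Round(s_5, k_5) = 0x1F
s_7 = Round(s_6, k_6) = 0xF3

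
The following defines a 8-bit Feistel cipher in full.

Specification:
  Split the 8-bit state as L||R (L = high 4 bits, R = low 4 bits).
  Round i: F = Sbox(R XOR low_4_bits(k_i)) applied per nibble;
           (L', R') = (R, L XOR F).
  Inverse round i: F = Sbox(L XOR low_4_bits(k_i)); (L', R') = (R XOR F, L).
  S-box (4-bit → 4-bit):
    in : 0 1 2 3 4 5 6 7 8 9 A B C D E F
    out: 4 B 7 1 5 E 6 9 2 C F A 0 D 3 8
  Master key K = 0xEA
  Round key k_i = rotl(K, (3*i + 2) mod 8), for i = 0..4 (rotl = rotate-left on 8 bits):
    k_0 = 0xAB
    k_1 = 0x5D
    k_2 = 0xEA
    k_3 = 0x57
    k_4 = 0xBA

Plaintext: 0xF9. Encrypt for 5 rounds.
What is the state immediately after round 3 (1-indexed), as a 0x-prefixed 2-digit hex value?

s_0 = plaintext = 0xF9
s_1 = Round(s_0, k_0) = 0x98
s_2 = Round(s_1, k_1) = 0x87
s_3 = Round(s_2, k_2) = 0x75
s_4 = Round(s_3, k_3) = 0x50
s_5 = Round(s_4, k_4) = 0x0A

0x75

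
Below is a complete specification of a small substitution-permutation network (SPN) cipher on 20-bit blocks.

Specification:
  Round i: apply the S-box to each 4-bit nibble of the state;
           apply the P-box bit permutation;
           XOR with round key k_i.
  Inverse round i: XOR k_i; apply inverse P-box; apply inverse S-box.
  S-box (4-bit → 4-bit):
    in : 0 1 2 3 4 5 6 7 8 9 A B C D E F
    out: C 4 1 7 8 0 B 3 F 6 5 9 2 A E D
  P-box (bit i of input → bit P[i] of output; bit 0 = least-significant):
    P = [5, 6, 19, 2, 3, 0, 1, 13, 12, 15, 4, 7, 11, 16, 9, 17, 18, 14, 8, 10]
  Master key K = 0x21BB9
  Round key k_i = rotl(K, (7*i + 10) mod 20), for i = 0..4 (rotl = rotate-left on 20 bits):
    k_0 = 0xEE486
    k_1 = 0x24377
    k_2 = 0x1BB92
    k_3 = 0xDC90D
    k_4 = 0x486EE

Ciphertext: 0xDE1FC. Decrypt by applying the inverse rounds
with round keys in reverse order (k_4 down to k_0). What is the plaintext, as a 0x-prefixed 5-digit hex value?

s_0 = ciphertext = 0xDE1FC
s_1 = InvRound(s_0, k_4) = 0xE9101
s_2 = InvRound(s_1, k_3) = 0xC6224
s_3 = InvRound(s_2, k_2) = 0x3781F
s_4 = InvRound(s_3, k_1) = 0x132B7
s_5 = InvRound(s_4, k_0) = 0x6E3CA

0x6E3CA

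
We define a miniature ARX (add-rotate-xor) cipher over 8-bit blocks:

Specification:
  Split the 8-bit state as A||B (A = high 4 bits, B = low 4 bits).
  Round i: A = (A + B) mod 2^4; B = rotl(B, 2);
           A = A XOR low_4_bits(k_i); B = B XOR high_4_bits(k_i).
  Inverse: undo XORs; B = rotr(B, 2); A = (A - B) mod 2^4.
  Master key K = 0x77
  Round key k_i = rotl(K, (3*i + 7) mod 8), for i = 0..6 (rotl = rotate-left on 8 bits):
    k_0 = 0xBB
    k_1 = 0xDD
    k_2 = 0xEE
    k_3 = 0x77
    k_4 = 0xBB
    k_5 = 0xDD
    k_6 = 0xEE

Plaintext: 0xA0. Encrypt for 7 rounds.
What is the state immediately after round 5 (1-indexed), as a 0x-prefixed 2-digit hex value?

0x14

s_0 = plaintext = 0xA0
s_1 = Round(s_0, k_0) = 0x1B
s_2 = Round(s_1, k_1) = 0x13
s_3 = Round(s_2, k_2) = 0xA2
s_4 = Round(s_3, k_3) = 0xBF
s_5 = Round(s_4, k_4) = 0x14
s_6 = Round(s_5, k_5) = 0x8C
s_7 = Round(s_6, k_6) = 0xAD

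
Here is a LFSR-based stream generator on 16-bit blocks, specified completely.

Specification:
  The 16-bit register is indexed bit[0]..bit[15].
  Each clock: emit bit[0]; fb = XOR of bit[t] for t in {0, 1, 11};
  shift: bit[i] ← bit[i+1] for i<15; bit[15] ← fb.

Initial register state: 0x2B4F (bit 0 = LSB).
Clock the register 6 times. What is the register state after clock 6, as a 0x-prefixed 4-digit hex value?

reg_0 = 0x2B4F
clock 1: out=1, reg = 0x95A7
clock 2: out=1, reg = 0x4AD3
clock 3: out=1, reg = 0xA569
clock 4: out=1, reg = 0xD2B4
clock 5: out=0, reg = 0x695A
clock 6: out=0, reg = 0x34AD

0x34AD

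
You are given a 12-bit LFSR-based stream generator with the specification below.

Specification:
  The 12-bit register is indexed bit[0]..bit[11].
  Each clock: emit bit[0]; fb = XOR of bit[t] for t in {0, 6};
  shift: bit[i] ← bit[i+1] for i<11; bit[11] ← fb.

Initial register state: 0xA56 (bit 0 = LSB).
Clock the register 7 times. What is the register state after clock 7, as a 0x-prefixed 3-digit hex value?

0x7F4

reg_0 = 0xA56
clock 1: out=0, reg = 0xD2B
clock 2: out=1, reg = 0xE95
clock 3: out=1, reg = 0xF4A
clock 4: out=0, reg = 0xFA5
clock 5: out=1, reg = 0xFD2
clock 6: out=0, reg = 0xFE9
clock 7: out=1, reg = 0x7F4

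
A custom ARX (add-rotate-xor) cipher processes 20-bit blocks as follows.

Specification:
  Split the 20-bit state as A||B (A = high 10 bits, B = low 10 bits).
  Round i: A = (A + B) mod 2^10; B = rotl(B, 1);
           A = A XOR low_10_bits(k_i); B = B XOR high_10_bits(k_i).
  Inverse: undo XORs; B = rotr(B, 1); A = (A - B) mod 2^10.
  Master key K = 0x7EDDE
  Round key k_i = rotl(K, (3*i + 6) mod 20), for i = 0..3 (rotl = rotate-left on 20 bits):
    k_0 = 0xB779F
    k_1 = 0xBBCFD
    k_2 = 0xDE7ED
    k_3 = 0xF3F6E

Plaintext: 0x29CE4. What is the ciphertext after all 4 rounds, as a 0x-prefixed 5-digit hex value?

0xC222C

s_0 = plaintext = 0x29CE4
s_1 = Round(s_0, k_0) = 0x85315
s_2 = Round(s_1, k_1) = 0x750C4
s_3 = Round(s_2, k_2) = 0x5D6F1
s_4 = Round(s_3, k_3) = 0xC222C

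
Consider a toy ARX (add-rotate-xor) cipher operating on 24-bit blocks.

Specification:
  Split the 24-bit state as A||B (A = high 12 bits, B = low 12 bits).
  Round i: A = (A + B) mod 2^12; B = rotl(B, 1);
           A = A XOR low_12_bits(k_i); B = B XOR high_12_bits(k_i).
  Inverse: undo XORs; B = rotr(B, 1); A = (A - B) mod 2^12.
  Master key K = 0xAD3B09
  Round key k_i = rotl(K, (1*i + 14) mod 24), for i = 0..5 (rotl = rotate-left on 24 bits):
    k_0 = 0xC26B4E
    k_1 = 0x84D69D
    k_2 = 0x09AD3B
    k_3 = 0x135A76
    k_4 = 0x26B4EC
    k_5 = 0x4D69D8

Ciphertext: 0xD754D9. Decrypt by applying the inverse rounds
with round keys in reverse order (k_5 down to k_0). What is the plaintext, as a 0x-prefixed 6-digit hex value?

0x30B753

s_0 = ciphertext = 0xD754D9
s_1 = InvRound(s_0, k_5) = 0xCA6807
s_2 = InvRound(s_1, k_4) = 0x314536
s_3 = InvRound(s_2, k_3) = 0xF61A01
s_4 = InvRound(s_3, k_2) = 0x50DD4D
s_5 = InvRound(s_4, k_1) = 0x110280
s_6 = InvRound(s_5, k_0) = 0x30B753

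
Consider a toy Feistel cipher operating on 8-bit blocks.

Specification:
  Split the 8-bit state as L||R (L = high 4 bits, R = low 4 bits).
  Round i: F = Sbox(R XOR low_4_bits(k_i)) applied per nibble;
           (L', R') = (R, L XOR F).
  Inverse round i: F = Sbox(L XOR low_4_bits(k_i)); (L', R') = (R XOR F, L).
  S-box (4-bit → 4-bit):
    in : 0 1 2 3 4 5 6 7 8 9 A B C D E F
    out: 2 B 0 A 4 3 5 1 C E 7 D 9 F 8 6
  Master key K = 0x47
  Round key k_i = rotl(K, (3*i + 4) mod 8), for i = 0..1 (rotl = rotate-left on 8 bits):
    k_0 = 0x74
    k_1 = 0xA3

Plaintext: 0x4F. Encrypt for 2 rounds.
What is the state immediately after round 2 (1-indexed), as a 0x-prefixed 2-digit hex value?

0x98

s_0 = plaintext = 0x4F
s_1 = Round(s_0, k_0) = 0xF9
s_2 = Round(s_1, k_1) = 0x98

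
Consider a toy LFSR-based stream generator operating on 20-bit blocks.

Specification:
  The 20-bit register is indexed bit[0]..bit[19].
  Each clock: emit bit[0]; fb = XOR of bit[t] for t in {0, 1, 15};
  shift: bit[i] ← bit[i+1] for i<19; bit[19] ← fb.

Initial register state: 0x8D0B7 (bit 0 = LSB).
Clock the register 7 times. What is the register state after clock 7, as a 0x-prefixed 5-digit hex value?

reg_0 = 0x8D0B7
clock 1: out=1, reg = 0xC685B
clock 2: out=1, reg = 0x6342D
clock 3: out=1, reg = 0xB1A16
clock 4: out=0, reg = 0xD8D0B
clock 5: out=1, reg = 0xEC685
clock 6: out=1, reg = 0x76342
clock 7: out=0, reg = 0xBB1A1

0xBB1A1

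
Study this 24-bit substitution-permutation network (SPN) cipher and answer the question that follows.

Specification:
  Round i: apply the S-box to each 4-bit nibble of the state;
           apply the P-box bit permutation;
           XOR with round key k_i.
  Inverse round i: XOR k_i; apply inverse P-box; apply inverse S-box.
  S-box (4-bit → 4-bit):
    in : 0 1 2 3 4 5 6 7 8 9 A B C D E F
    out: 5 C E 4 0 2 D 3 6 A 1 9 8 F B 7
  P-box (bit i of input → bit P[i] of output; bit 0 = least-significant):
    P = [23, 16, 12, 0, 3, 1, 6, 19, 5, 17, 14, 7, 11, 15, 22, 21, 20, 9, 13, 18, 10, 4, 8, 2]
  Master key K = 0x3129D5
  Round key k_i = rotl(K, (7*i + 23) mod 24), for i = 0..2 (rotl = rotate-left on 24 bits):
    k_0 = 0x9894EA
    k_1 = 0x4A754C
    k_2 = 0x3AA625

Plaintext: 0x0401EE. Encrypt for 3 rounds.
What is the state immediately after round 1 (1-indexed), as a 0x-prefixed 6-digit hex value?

0x51D961

s_0 = plaintext = 0x0401EE
s_1 = Round(s_0, k_0) = 0x51D961
s_2 = Round(s_1, k_1) = 0x24CD95
s_3 = Round(s_2, k_2) = 0x11E793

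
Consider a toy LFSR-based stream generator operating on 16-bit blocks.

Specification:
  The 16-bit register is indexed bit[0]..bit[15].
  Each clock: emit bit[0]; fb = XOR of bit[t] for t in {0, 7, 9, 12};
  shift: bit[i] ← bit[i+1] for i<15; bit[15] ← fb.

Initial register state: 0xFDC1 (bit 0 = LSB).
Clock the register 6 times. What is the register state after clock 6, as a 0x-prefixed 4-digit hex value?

0xEFF7

reg_0 = 0xFDC1
clock 1: out=1, reg = 0xFEE0
clock 2: out=0, reg = 0xFF70
clock 3: out=0, reg = 0x7FB8
clock 4: out=0, reg = 0xBFDC
clock 5: out=0, reg = 0xDFEE
clock 6: out=0, reg = 0xEFF7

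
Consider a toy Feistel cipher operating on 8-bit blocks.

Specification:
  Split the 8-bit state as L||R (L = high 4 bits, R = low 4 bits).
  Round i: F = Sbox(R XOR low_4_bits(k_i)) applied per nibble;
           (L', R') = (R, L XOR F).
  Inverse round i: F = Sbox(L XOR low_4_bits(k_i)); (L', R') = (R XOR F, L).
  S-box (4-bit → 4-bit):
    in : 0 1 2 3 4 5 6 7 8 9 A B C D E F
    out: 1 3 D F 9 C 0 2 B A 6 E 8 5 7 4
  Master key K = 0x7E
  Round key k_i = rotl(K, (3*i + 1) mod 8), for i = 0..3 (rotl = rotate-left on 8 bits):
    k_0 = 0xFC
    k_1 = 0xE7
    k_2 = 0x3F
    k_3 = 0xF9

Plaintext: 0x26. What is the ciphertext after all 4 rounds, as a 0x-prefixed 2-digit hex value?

0x4C

s_0 = plaintext = 0x26
s_1 = Round(s_0, k_0) = 0x64
s_2 = Round(s_1, k_1) = 0x49
s_3 = Round(s_2, k_2) = 0x94
s_4 = Round(s_3, k_3) = 0x4C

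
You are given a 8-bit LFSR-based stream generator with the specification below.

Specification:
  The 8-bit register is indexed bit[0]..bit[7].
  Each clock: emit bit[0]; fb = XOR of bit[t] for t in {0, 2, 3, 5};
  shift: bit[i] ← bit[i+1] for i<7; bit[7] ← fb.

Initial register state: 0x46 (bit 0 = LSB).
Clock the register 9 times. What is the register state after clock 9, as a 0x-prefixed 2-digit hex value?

reg_0 = 0x46
clock 1: out=0, reg = 0xA3
clock 2: out=1, reg = 0x51
clock 3: out=1, reg = 0xA8
clock 4: out=0, reg = 0x54
clock 5: out=0, reg = 0xAA
clock 6: out=0, reg = 0x55
clock 7: out=1, reg = 0x2A
clock 8: out=0, reg = 0x15
clock 9: out=1, reg = 0x0A

0x0A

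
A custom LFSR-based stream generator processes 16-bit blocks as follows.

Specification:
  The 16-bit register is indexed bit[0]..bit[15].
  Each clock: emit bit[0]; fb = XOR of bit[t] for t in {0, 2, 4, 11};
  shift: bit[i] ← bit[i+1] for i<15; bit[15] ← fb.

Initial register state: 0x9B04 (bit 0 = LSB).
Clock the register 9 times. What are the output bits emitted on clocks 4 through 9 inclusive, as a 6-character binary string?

reg_0 = 0x9B04
clock 1: out=0, reg = 0x4D82
clock 2: out=0, reg = 0xA6C1
clock 3: out=1, reg = 0xD360
clock 4: out=0, reg = 0x69B0
clock 5: out=0, reg = 0x34D8
clock 6: out=0, reg = 0x9A6C
clock 7: out=0, reg = 0x4D36
clock 8: out=0, reg = 0xA69B
clock 9: out=1, reg = 0x534D

000001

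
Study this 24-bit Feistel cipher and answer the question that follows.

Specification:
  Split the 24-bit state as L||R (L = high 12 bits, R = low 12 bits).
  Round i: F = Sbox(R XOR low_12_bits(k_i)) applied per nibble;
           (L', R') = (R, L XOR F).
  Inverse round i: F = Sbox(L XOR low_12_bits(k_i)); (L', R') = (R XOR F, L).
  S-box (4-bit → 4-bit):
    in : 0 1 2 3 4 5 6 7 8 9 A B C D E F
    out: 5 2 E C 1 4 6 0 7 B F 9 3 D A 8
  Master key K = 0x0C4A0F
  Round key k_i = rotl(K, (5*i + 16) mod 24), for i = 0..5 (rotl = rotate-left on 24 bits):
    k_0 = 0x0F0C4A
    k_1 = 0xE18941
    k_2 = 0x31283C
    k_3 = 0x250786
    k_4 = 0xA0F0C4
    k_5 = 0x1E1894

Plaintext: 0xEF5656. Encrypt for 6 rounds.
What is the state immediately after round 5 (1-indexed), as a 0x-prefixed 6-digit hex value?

s_0 = plaintext = 0xEF5656
s_1 = Round(s_0, k_0) = 0x6561D6
s_2 = Round(s_1, k_1) = 0x1D61E6
s_3 = Round(s_2, k_2) = 0x1E6A09
s_4 = Round(s_3, k_3) = 0xA09C9E
s_5 = Round(s_4, k_4) = 0xC9E946
s_6 = Round(s_5, k_5) = 0x946E40

0xC9E946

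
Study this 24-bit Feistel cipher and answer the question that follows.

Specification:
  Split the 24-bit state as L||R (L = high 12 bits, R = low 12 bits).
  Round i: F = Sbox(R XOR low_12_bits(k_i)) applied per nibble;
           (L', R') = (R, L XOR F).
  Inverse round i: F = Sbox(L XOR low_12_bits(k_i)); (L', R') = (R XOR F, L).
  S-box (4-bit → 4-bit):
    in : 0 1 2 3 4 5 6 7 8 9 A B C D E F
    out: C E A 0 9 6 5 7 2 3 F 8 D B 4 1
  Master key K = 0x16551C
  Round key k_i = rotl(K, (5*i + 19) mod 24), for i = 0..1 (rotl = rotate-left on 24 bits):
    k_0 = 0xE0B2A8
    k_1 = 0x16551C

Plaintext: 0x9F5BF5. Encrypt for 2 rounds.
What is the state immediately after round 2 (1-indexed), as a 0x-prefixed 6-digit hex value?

0xA9EADF

s_0 = plaintext = 0x9F5BF5
s_1 = Round(s_0, k_0) = 0xBF5A9E
s_2 = Round(s_1, k_1) = 0xA9EADF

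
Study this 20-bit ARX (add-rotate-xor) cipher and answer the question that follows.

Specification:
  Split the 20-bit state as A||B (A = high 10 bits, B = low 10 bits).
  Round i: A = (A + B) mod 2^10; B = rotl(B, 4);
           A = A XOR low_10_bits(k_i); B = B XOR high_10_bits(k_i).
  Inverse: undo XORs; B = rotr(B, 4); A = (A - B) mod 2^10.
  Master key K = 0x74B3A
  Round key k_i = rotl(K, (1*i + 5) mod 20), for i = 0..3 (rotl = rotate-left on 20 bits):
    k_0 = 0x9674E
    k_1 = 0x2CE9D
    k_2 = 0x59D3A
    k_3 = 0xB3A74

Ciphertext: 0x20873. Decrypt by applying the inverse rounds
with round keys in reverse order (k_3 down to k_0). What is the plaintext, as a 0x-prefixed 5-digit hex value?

0xCCC2A

s_0 = ciphertext = 0x20873
s_1 = InvRound(s_0, k_3) = 0xE2F6B
s_2 = InvRound(s_1, k_2) = 0xE4720
s_3 = InvRound(s_2, k_1) = 0x04CF9
s_4 = InvRound(s_3, k_0) = 0xCCC2A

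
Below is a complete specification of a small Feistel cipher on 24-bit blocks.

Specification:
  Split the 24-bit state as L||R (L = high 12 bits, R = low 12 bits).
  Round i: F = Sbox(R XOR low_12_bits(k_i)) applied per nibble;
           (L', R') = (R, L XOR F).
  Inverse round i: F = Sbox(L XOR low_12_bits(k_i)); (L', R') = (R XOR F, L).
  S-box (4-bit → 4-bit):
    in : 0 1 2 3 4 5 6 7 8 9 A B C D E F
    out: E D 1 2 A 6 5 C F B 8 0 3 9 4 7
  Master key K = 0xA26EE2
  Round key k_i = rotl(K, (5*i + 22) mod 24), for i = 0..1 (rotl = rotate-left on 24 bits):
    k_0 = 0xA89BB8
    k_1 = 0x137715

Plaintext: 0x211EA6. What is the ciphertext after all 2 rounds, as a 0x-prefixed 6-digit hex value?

0x4C5C38

s_0 = plaintext = 0x211EA6
s_1 = Round(s_0, k_0) = 0xEA64C5
s_2 = Round(s_1, k_1) = 0x4C5C38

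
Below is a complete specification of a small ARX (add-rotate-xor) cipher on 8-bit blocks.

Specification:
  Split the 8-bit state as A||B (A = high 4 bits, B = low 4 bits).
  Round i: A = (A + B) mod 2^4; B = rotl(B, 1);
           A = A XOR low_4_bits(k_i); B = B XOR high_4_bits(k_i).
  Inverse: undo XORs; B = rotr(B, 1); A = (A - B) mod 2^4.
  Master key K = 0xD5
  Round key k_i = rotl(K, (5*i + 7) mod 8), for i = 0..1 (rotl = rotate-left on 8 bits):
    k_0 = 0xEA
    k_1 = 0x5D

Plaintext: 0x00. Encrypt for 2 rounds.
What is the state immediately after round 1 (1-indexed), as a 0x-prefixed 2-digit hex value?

s_0 = plaintext = 0x00
s_1 = Round(s_0, k_0) = 0xAE
s_2 = Round(s_1, k_1) = 0x58

0xAE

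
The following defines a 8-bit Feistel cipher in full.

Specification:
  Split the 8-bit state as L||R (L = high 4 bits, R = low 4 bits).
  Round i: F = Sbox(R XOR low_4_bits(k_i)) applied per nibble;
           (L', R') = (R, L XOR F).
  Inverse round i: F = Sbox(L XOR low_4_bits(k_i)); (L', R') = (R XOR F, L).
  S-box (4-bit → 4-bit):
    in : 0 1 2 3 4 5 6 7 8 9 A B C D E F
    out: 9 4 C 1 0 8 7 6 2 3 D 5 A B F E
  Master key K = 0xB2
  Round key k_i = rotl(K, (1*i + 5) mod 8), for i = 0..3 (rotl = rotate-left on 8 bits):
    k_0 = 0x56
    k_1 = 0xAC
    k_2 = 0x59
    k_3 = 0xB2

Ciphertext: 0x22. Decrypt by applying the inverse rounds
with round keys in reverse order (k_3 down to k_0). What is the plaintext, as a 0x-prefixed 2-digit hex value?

0xA7

s_0 = ciphertext = 0x22
s_1 = InvRound(s_0, k_3) = 0xB2
s_2 = InvRound(s_1, k_2) = 0xEB
s_3 = InvRound(s_2, k_1) = 0x7E
s_4 = InvRound(s_3, k_0) = 0xA7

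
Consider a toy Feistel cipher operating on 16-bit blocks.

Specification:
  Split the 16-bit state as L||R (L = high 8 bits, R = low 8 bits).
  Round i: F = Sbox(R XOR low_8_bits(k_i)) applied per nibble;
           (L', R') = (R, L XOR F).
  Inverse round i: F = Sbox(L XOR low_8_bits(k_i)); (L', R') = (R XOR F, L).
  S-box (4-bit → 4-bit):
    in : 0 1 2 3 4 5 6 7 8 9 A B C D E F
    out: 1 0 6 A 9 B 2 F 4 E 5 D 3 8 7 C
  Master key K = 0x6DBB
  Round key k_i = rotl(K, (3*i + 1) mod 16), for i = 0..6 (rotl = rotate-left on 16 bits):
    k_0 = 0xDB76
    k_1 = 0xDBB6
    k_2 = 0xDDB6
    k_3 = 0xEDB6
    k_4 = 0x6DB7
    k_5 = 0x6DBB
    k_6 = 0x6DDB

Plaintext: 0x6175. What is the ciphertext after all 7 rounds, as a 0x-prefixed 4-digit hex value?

0xAD39

s_0 = plaintext = 0x6175
s_1 = Round(s_0, k_0) = 0x757B
s_2 = Round(s_1, k_1) = 0x7B4D
s_3 = Round(s_2, k_2) = 0x4DB6
s_4 = Round(s_3, k_3) = 0xB65C
s_5 = Round(s_4, k_4) = 0x5CCB
s_6 = Round(s_5, k_5) = 0xCBAD
s_7 = Round(s_6, k_6) = 0xAD39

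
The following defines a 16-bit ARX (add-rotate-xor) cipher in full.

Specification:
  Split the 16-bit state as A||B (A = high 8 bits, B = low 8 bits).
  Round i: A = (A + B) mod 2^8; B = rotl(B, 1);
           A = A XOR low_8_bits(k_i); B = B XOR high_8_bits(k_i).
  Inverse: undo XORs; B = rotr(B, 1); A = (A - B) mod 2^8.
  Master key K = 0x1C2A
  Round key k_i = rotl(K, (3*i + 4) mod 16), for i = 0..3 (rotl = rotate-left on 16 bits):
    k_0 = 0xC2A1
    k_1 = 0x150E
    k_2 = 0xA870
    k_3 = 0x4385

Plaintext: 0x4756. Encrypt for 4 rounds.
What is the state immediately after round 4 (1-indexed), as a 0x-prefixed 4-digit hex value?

0xDD35

s_0 = plaintext = 0x4756
s_1 = Round(s_0, k_0) = 0x3C6E
s_2 = Round(s_1, k_1) = 0xA4C9
s_3 = Round(s_2, k_2) = 0x1D3B
s_4 = Round(s_3, k_3) = 0xDD35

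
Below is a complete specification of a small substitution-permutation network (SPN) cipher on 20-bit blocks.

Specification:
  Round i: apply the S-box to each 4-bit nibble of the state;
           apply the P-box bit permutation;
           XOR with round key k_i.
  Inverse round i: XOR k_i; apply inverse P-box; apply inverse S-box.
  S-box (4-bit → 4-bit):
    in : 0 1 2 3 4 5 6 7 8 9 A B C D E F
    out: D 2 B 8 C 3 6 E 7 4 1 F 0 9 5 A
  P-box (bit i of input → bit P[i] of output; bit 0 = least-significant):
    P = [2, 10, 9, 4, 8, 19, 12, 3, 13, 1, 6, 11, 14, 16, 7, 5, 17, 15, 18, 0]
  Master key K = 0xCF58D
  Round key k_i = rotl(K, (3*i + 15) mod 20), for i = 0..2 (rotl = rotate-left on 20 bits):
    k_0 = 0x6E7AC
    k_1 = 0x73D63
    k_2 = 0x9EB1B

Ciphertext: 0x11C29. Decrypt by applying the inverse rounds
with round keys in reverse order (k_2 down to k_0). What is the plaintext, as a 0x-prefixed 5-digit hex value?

s_0 = ciphertext = 0x11C29
s_1 = InvRound(s_0, k_2) = 0x1D587
s_2 = InvRound(s_1, k_1) = 0x800CA
s_3 = InvRound(s_2, k_0) = 0x8D858

0x8D858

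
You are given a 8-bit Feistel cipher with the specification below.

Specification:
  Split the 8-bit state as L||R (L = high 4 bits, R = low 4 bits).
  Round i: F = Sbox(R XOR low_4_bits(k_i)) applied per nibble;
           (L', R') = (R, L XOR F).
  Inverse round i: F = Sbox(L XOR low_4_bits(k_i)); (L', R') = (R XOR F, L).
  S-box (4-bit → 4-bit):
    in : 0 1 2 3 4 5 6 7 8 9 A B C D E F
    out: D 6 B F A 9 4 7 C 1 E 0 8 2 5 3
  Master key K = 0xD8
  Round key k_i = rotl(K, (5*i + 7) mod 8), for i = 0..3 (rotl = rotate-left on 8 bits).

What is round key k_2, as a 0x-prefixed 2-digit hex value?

0xB1

K = 0xD8
k_0 = rotl(K, (5*0+7) mod 8) = rotl(K, 7) = 0x6C
k_1 = rotl(K, (5*1+7) mod 8) = rotl(K, 4) = 0x8D
k_2 = rotl(K, (5*2+7) mod 8) = rotl(K, 1) = 0xB1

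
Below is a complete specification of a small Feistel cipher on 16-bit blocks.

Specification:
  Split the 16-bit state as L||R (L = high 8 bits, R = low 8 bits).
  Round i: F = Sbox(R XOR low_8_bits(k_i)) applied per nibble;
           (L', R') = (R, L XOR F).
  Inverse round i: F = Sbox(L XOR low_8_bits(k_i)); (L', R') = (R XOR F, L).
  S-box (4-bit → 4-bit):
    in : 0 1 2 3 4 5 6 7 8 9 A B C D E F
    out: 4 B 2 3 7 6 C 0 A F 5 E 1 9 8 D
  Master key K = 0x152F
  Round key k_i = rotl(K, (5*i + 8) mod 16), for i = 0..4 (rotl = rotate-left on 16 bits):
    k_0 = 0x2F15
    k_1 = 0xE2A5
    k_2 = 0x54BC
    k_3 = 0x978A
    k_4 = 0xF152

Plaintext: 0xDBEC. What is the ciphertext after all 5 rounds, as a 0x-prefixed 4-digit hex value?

0xA391

s_0 = plaintext = 0xDBEC
s_1 = Round(s_0, k_0) = 0xEC04
s_2 = Round(s_1, k_1) = 0x04B7
s_3 = Round(s_2, k_2) = 0xB74A
s_4 = Round(s_3, k_3) = 0x4AA3
s_5 = Round(s_4, k_4) = 0xA391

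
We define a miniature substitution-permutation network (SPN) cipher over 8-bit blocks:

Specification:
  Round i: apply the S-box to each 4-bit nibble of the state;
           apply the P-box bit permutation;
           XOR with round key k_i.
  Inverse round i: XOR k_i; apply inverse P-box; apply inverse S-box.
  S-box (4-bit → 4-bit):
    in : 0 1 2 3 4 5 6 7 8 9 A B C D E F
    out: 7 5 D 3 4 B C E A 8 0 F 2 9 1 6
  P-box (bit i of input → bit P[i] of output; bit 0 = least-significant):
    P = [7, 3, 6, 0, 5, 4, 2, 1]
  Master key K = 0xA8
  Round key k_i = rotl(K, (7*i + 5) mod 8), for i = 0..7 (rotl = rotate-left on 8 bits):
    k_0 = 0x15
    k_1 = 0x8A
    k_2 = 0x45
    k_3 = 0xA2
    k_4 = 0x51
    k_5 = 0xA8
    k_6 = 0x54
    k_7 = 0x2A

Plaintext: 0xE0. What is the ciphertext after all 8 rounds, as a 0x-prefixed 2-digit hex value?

s_0 = plaintext = 0xE0
s_1 = Round(s_0, k_0) = 0xFD
s_2 = Round(s_1, k_1) = 0x1F
s_3 = Round(s_2, k_2) = 0x29
s_4 = Round(s_3, k_3) = 0x85
s_5 = Round(s_4, k_4) = 0xCA
s_6 = Round(s_5, k_5) = 0xB8
s_7 = Round(s_6, k_6) = 0x6B
s_8 = Round(s_7, k_7) = 0xE5

0xE5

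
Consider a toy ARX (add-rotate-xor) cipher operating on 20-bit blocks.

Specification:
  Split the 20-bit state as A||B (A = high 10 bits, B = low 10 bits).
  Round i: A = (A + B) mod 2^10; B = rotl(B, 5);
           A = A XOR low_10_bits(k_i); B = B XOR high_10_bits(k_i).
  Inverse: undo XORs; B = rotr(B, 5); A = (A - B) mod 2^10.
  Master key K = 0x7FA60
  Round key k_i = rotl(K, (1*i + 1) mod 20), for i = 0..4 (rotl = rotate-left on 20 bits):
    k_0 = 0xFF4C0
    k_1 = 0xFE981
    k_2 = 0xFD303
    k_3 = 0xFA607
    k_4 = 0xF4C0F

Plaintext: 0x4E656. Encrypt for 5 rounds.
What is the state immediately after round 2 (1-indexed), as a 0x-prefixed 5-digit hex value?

s_0 = plaintext = 0x4E656
s_1 = Round(s_0, k_0) = 0xD3D2F
s_2 = Round(s_1, k_1) = 0x7FE13
s_3 = Round(s_2, k_2) = 0xC4584
s_4 = Round(s_3, k_3) = 0xA4B65
s_5 = Round(s_4, k_4) = 0x7E368

0x7FE13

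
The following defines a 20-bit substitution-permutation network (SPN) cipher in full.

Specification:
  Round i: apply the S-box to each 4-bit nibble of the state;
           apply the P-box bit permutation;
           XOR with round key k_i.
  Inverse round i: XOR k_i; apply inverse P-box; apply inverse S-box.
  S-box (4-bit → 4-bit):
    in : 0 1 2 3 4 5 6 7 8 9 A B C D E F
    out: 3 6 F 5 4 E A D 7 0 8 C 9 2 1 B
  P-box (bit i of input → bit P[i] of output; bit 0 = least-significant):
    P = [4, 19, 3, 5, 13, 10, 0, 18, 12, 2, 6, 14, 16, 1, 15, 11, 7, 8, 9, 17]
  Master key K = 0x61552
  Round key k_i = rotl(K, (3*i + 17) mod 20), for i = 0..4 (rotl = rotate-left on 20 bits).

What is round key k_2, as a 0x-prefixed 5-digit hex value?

K = 0x61552
k_0 = rotl(K, (3*0+17) mod 20) = rotl(K, 17) = 0x4C2AA
k_1 = rotl(K, (3*1+17) mod 20) = rotl(K, 0) = 0x61552
k_2 = rotl(K, (3*2+17) mod 20) = rotl(K, 3) = 0x0AA93

0x0AA93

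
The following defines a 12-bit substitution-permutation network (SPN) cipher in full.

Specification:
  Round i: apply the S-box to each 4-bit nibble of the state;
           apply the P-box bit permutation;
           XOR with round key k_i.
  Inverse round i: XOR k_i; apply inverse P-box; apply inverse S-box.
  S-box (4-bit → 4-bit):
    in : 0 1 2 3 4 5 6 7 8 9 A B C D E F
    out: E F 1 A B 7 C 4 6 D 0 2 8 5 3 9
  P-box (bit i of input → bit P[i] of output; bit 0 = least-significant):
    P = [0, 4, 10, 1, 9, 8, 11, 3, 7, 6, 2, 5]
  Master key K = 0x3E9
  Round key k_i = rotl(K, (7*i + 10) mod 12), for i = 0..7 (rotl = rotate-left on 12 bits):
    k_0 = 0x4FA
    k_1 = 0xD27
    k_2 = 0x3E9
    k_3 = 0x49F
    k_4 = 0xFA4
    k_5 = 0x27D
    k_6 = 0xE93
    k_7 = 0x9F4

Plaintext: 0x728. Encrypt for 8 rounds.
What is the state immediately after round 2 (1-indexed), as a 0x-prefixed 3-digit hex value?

s_0 = plaintext = 0x728
s_1 = Round(s_0, k_0) = 0x2EE
s_2 = Round(s_1, k_1) = 0xEB6
s_3 = Round(s_2, k_2) = 0x62B
s_4 = Round(s_3, k_3) = 0x6AB
s_5 = Round(s_4, k_4) = 0xF90
s_6 = Round(s_5, k_5) = 0xCC7
s_7 = Round(s_6, k_6) = 0xABB
s_8 = Round(s_7, k_7) = 0x8E4

0xEB6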